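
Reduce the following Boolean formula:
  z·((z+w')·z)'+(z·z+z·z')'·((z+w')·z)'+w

z·((z+w')·z)'+(z·z+z·z')'·((z+w')·z)'+w
= z·((z+w')·z)'+z'·((z+w')·z)'+w   [distribution]
= ((z+w')·z)'+w   [distribution]
= z'+w   [absorption]

z'+w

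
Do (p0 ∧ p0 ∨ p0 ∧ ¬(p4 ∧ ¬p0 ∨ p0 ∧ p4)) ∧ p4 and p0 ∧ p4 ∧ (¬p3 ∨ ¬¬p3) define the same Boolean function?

Yes

E1: (p0 ∧ p0 ∨ p0 ∧ ¬(p4 ∧ ¬p0 ∨ p0 ∧ p4)) ∧ p4
    = (p0 ∧ p0 ∨ p0 ∧ ¬p4) ∧ p4   — distribution
    = p0 ∧ (p0 ∨ ¬p4) ∧ p4   — distribution
    = p0 ∧ p4   — absorption
E2: p0 ∧ p4 ∧ (¬p3 ∨ ¬¬p3)
    = p0 ∧ p4 ∧ (¬p3 ∨ p3)   — double negation
    = p0 ∧ p4   — complement / identity
Both reduce to p0 ∧ p4, so they are equivalent.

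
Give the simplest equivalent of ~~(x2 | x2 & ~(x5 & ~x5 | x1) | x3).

x2 | x3

~~(x2 | x2 & ~(x5 & ~x5 | x1) | x3)
= ~~(x2 | x2 & ~x1 | x3)   (complement / identity)
= ~~(x2 | x3)   (absorption)
= x2 | x3   (double negation)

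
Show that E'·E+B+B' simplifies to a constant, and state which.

E'·E+B+B'
= B+B'   [complement / identity]
= 1   [complement]

1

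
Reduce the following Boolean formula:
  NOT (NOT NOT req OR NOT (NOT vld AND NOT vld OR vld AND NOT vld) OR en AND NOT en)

NOT req AND NOT vld

NOT (NOT NOT req OR NOT (NOT vld AND NOT vld OR vld AND NOT vld) OR en AND NOT en)
= NOT (NOT NOT req OR NOT NOT vld OR en AND NOT en)   [distribution]
= NOT (NOT NOT req OR NOT NOT vld)   [complement / identity]
= NOT req AND NOT vld   [De Morgan]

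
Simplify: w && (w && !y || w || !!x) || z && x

w && (w && !y || w || !!x) || z && x
= w && (w && !y || w || x) || z && x   (double negation)
= w && (w || x) || z && x   (absorption)
= w || z && x   (absorption)

w || z && x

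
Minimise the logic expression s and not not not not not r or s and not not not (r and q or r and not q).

s and not r

s and not not not not not r or s and not not not (r and q or r and not q)
= s and not not not r or s and not not not (r and q or r and not q)   (double negation)
= s and not not not r or s and not not not r   (distribution)
= s and not not not r   (idempotence)
= s and not r   (double negation)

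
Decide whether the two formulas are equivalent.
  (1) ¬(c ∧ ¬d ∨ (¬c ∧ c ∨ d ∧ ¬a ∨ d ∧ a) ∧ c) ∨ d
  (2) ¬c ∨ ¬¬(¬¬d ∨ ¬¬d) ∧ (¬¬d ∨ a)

E1: ¬(c ∧ ¬d ∨ (¬c ∧ c ∨ d ∧ ¬a ∨ d ∧ a) ∧ c) ∨ d
    = ¬(c ∧ ¬d ∨ (d ∧ ¬a ∨ d ∧ a) ∧ c) ∨ d   [complement / identity]
    = ¬(c ∧ ¬d ∨ d ∧ c) ∨ d   [distribution]
    = ¬c ∨ d   [distribution]
E2: ¬c ∨ ¬¬(¬¬d ∨ ¬¬d) ∧ (¬¬d ∨ a)
    = ¬c ∨ ¬¬¬¬d ∧ (¬¬d ∨ a)   [idempotence]
    = ¬c ∨ ¬¬d ∧ (¬¬d ∨ a)   [double negation]
    = ¬c ∨ ¬¬d   [absorption]
    = ¬c ∨ d   [double negation]
Both reduce to ¬c ∨ d, so they are equivalent.

Yes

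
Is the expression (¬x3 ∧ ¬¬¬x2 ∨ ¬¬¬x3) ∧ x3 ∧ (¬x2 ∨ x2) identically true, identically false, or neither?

identically false

(¬x3 ∧ ¬¬¬x2 ∨ ¬¬¬x3) ∧ x3 ∧ (¬x2 ∨ x2)
= (¬x3 ∧ ¬¬¬x2 ∨ ¬x3) ∧ x3 ∧ (¬x2 ∨ x2)   (double negation)
= (¬x3 ∧ ¬x2 ∨ ¬x3) ∧ x3 ∧ (¬x2 ∨ x2)   (double negation)
= (¬x3 ∧ ¬x2 ∨ ¬x3) ∧ x3   (complement / identity)
= ¬x3 ∧ x3   (absorption)
= False   (complement)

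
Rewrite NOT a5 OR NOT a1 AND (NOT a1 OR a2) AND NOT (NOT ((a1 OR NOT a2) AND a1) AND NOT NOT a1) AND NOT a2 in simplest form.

NOT a5 OR NOT a1 AND (NOT a1 OR a2) AND NOT (NOT ((a1 OR NOT a2) AND a1) AND NOT NOT a1) AND NOT a2
= NOT a5 OR NOT a1 AND (NOT a1 OR a2) AND NOT (NOT a1 AND NOT NOT a1) AND NOT a2
= NOT a5 OR NOT a1 AND NOT (NOT a1 AND NOT NOT a1) AND NOT a2
= NOT a5 OR NOT a1 AND (a1 OR NOT a1) AND NOT a2
= NOT a5 OR NOT a1 AND NOT a2

NOT a5 OR NOT a1 AND NOT a2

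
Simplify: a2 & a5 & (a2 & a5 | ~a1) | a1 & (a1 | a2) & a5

a2 & a5 & (a2 & a5 | ~a1) | a1 & (a1 | a2) & a5
= a2 & a5 | a1 & (a1 | a2) & a5   (absorption)
= a2 & a5 | a1 & a5   (absorption)
= a5 & (a2 | a1)   (distribution)

a5 & (a2 | a1)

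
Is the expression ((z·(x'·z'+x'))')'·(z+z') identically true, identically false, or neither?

neither

((z·(x'·z'+x'))')'·(z+z')
= ((z·x')')'·(z+z')   (absorption)
= z·x'·(z+z')   (double negation)
= z·x'   (complement / identity)
This depends on x, z, so it is not a constant.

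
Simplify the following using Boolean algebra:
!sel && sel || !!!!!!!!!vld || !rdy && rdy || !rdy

!vld || !rdy

!sel && sel || !!!!!!!!!vld || !rdy && rdy || !rdy
= !!!!!!!!!vld || !rdy && rdy || !rdy   [complement / identity]
= !!!!!!!vld || !rdy && rdy || !rdy   [double negation]
= !!!!!vld || !rdy && rdy || !rdy   [double negation]
= !!!vld || !rdy && rdy || !rdy   [double negation]
= !!!vld || !rdy   [complement / identity]
= !vld || !rdy   [double negation]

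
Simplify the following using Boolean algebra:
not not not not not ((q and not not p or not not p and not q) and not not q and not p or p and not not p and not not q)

not not not not not ((q and not not p or not not p and not q) and not not q and not p or p and not not p and not not q)
= not not not ((q and not not p or not not p and not q) and not not q and not p or p and not not p and not not q)
= not not not (not not p and not not q and not p or p and not not p and not not q)
= not not not (not not p and not not q)
= not not (not p or not q)
= not p or not q

not p or not q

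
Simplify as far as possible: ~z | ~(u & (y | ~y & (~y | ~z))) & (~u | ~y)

~z | ~u

~z | ~(u & (y | ~y & (~y | ~z))) & (~u | ~y)
= ~z | ~(u & (y | ~y)) & (~u | ~y)
= ~z | ~u & (~u | ~y)
= ~z | ~u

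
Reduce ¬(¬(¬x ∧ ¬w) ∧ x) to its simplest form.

¬x

¬(¬(¬x ∧ ¬w) ∧ x)
= ¬((x ∨ w) ∧ x)   (De Morgan)
= ¬x   (absorption)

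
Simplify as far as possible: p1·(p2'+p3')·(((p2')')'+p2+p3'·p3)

p1·(p2'+p3')

p1·(p2'+p3')·(((p2')')'+p2+p3'·p3)
= p1·(p2'+p3')·(((p2')')'+p2)   — complement / identity
= p1·(p2'+p3')·(p2'+p2)   — double negation
= p1·(p2'+p3')   — complement / identity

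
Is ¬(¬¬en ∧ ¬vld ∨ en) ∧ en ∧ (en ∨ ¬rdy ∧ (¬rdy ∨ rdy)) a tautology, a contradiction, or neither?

contradiction

¬(¬¬en ∧ ¬vld ∨ en) ∧ en ∧ (en ∨ ¬rdy ∧ (¬rdy ∨ rdy))
= ¬(en ∧ ¬vld ∨ en) ∧ en ∧ (en ∨ ¬rdy ∧ (¬rdy ∨ rdy))   — double negation
= ¬(en ∧ ¬vld ∨ en) ∧ en ∧ (en ∨ ¬rdy)   — complement / identity
= ¬(en ∧ ¬vld ∨ en) ∧ en   — absorption
= ¬en ∧ en   — absorption
= False   — complement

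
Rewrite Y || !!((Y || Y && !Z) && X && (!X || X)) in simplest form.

Y || !!((Y || Y && !Z) && X && (!X || X))
= Y || (Y || Y && !Z) && X && (!X || X)   [double negation]
= Y || Y && X && (!X || X)   [absorption]
= Y || Y && X   [complement / identity]
= Y   [absorption]

Y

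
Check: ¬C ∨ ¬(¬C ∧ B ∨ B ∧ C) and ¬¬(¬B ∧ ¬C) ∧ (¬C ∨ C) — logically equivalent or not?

No

E1: ¬C ∨ ¬(¬C ∧ B ∨ B ∧ C)
    = ¬C ∨ ¬B
E2: ¬¬(¬B ∧ ¬C) ∧ (¬C ∨ C)
    = ¬¬(¬B ∧ ¬C)
    = ¬B ∧ ¬C
These differ: at B=1, C=0, E1 = 1 but E2 = 0.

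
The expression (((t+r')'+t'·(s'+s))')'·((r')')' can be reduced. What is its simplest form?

(((t+r')'+t'·(s'+s))')'·((r')')'
= (((t+r')'+t')')'·((r')')'
= ((t+r')·t)'·((r')')'
= t'·((r')')'
= t'·r'

t'·r'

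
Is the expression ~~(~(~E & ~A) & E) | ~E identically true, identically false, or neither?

~~(~(~E & ~A) & E) | ~E
= ~(~E & ~A) & E | ~E   [double negation]
= (E | A) & E | ~E   [De Morgan]
= E | ~E   [absorption]
= 1   [complement]

identically true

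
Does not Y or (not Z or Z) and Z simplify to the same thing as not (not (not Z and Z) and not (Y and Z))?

No

E1: not Y or (not Z or Z) and Z
    = not Y or Z
E2: not (not (not Z and Z) and not (Y and Z))
    = not Z and Z or Y and Z
    = Y and Z
These differ: at Y=0, Z=0, E1 = 1 but E2 = 0.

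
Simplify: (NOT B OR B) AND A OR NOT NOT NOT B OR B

(NOT B OR B) AND A OR NOT NOT NOT B OR B
= (NOT B OR B) AND A OR NOT B OR B   [double negation]
= NOT B OR B   [absorption]
= TRUE   [complement]

TRUE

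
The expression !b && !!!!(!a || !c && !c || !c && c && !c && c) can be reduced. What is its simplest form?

!b && (!a || !c)

!b && !!!!(!a || !c && !c || !c && c && !c && c)
= !b && !!(!a || !c && !c || !c && c && !c && c)   [double negation]
= !b && !!(!a || !c && !c || !c && c)   [idempotence]
= !b && (!a || !c && !c || !c && c)   [double negation]
= !b && (!a || !c)   [distribution]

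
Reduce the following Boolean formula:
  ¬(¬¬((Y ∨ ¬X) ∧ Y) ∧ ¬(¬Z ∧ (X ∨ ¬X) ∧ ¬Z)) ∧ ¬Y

¬Y

¬(¬¬((Y ∨ ¬X) ∧ Y) ∧ ¬(¬Z ∧ (X ∨ ¬X) ∧ ¬Z)) ∧ ¬Y
= ¬(¬¬((Y ∨ ¬X) ∧ Y) ∧ ¬(¬Z ∧ ¬Z)) ∧ ¬Y   [complement / identity]
= (¬((Y ∨ ¬X) ∧ Y) ∨ ¬Z ∧ ¬Z) ∧ ¬Y   [De Morgan]
= (¬((Y ∨ ¬X) ∧ Y) ∨ ¬Z) ∧ ¬Y   [idempotence]
= (¬Y ∨ ¬Z) ∧ ¬Y   [absorption]
= ¬Y   [absorption]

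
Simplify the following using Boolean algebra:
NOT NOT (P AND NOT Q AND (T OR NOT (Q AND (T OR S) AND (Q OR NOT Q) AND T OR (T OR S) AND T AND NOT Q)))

NOT NOT (P AND NOT Q AND (T OR NOT (Q AND (T OR S) AND (Q OR NOT Q) AND T OR (T OR S) AND T AND NOT Q)))
= NOT NOT (P AND NOT Q AND (T OR NOT (Q AND (T OR S) AND T OR (T OR S) AND T AND NOT Q)))   — complement / identity
= NOT NOT (P AND NOT Q AND (T OR NOT ((T OR S) AND T)))   — distribution
= NOT NOT (P AND NOT Q AND (T OR NOT T))   — absorption
= P AND NOT Q AND (T OR NOT T)   — double negation
= P AND NOT Q   — complement / identity

P AND NOT Q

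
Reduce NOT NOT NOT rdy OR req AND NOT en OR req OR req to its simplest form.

NOT NOT NOT rdy OR req AND NOT en OR req OR req
= NOT NOT NOT rdy OR req AND NOT en OR req   [idempotence]
= NOT rdy OR req AND NOT en OR req   [double negation]
= NOT rdy OR req   [absorption]

NOT rdy OR req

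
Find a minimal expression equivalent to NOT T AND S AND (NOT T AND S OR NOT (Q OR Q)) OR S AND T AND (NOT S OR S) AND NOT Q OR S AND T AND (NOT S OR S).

NOT T AND S AND (NOT T AND S OR NOT (Q OR Q)) OR S AND T AND (NOT S OR S) AND NOT Q OR S AND T AND (NOT S OR S)
= NOT T AND S AND (NOT T AND S OR NOT (Q OR Q)) OR S AND T AND (NOT S OR S)   [absorption]
= NOT T AND S AND (NOT T AND S OR NOT Q) OR S AND T AND (NOT S OR S)   [idempotence]
= NOT T AND S AND (NOT T AND S OR NOT Q) OR S AND T   [complement / identity]
= NOT T AND S OR S AND T   [absorption]
= S   [distribution]

S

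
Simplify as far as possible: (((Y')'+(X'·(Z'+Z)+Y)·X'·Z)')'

(((Y')'+(X'·(Z'+Z)+Y)·X'·Z)')'
= (((Y')'+(X'+Y)·X'·Z)')'
= (Y')'+(X'+Y)·X'·Z
= (Y')'+X'·Z
= Y+X'·Z

Y+X'·Z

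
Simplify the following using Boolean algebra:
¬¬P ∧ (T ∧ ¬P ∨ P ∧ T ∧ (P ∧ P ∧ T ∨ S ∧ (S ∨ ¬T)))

¬¬P ∧ (T ∧ ¬P ∨ P ∧ T ∧ (P ∧ P ∧ T ∨ S ∧ (S ∨ ¬T)))
= P ∧ (T ∧ ¬P ∨ P ∧ T ∧ (P ∧ P ∧ T ∨ S ∧ (S ∨ ¬T)))   (double negation)
= P ∧ (T ∧ ¬P ∨ P ∧ T ∧ (P ∧ T ∨ S ∧ (S ∨ ¬T)))   (idempotence)
= P ∧ (T ∧ ¬P ∨ P ∧ T ∧ (P ∧ T ∨ S))   (absorption)
= P ∧ (T ∧ ¬P ∨ P ∧ T)   (absorption)
= P ∧ T   (distribution)

P ∧ T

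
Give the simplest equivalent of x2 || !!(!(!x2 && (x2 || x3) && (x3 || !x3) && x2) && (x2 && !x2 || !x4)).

x2 || !!(!(!x2 && (x2 || x3) && (x3 || !x3) && x2) && (x2 && !x2 || !x4))
= x2 || !!(!(!x2 && (x2 || x3) && (x3 || !x3) && x2) && !x4)   — complement / identity
= x2 || !!(!(!x2 && (x2 || x3) && x2) && !x4)   — complement / identity
= x2 || !(!x2 && (x2 || x3) && x2 || x4)   — De Morgan
= x2 || !(!x2 && x2 || x4)   — absorption
= x2 || !x4   — complement / identity

x2 || !x4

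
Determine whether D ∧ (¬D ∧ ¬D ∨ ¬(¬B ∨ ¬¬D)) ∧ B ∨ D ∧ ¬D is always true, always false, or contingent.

always false

D ∧ (¬D ∧ ¬D ∨ ¬(¬B ∨ ¬¬D)) ∧ B ∨ D ∧ ¬D
= D ∧ (¬D ∧ ¬D ∨ B ∧ ¬D) ∧ B ∨ D ∧ ¬D   — De Morgan
= D ∧ ¬D ∧ (¬D ∨ B) ∧ B ∨ D ∧ ¬D   — distribution
= D ∧ ¬D ∧ B ∨ D ∧ ¬D   — absorption
= D ∧ ¬D   — absorption
= False   — complement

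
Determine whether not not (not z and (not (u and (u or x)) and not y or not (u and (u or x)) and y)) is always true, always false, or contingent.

not not (not z and (not (u and (u or x)) and not y or not (u and (u or x)) and y))
= not not (not z and not (u and (u or x)))   — distribution
= not z and not (u and (u or x))   — double negation
= not z and not u   — absorption
This depends on u, z, so it is not a constant.

contingent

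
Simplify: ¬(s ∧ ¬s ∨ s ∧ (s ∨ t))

¬(s ∧ ¬s ∨ s ∧ (s ∨ t))
= ¬(s ∧ (s ∨ t))   — complement / identity
= ¬s   — absorption

¬s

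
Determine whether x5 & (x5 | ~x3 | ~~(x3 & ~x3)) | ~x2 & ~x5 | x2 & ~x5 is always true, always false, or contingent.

x5 & (x5 | ~x3 | ~~(x3 & ~x3)) | ~x2 & ~x5 | x2 & ~x5
= x5 & (x5 | ~x3 | ~~(x3 & ~x3)) | ~x5   (distribution)
= x5 & (x5 | ~x3 | x3 & ~x3) | ~x5   (double negation)
= x5 & (x5 | ~x3) | ~x5   (complement / identity)
= x5 | ~x5   (absorption)
= 1   (complement)

always true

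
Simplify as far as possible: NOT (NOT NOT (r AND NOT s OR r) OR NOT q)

NOT (NOT NOT (r AND NOT s OR r) OR NOT q)
= NOT (NOT NOT r OR NOT q)   (absorption)
= NOT r AND q   (De Morgan)

NOT r AND q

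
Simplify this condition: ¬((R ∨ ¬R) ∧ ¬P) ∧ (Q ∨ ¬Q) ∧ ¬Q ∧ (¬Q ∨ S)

¬((R ∨ ¬R) ∧ ¬P) ∧ (Q ∨ ¬Q) ∧ ¬Q ∧ (¬Q ∨ S)
= ¬¬P ∧ (Q ∨ ¬Q) ∧ ¬Q ∧ (¬Q ∨ S)   [complement / identity]
= P ∧ (Q ∨ ¬Q) ∧ ¬Q ∧ (¬Q ∨ S)   [double negation]
= P ∧ ¬Q ∧ (¬Q ∨ S)   [complement / identity]
= P ∧ ¬Q   [absorption]

P ∧ ¬Q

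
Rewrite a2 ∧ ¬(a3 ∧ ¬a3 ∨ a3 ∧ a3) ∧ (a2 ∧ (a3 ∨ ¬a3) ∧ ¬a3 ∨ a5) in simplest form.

a2 ∧ ¬a3

a2 ∧ ¬(a3 ∧ ¬a3 ∨ a3 ∧ a3) ∧ (a2 ∧ (a3 ∨ ¬a3) ∧ ¬a3 ∨ a5)
= a2 ∧ ¬(a3 ∧ ¬a3 ∨ a3 ∧ a3) ∧ (a2 ∧ ¬a3 ∨ a5)
= a2 ∧ ¬a3 ∧ (a2 ∧ ¬a3 ∨ a5)
= a2 ∧ ¬a3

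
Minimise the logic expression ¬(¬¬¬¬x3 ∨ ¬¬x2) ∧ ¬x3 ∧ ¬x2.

¬(¬¬¬¬x3 ∨ ¬¬x2) ∧ ¬x3 ∧ ¬x2
= ¬(¬¬x3 ∨ ¬¬x2) ∧ ¬x3 ∧ ¬x2
= ¬x3 ∧ ¬x2 ∧ ¬x3 ∧ ¬x2
= ¬x3 ∧ ¬x2

¬x3 ∧ ¬x2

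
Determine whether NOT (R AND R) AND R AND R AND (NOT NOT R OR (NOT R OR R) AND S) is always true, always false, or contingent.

NOT (R AND R) AND R AND R AND (NOT NOT R OR (NOT R OR R) AND S)
= NOT (R AND R) AND R AND (NOT NOT R OR (NOT R OR R) AND S)   [idempotence]
= NOT (R AND R) AND R AND (NOT NOT R OR S)   [complement / identity]
= NOT (R AND R) AND R AND (R OR S)   [double negation]
= NOT R AND R AND (R OR S)   [idempotence]
= NOT R AND R   [absorption]
= FALSE   [complement]

always false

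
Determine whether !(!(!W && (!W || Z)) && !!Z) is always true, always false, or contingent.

contingent

!(!(!W && (!W || Z)) && !!Z)
= !W && (!W || Z) || !Z   (De Morgan)
= !W || !Z   (absorption)
This depends on W, Z, so it is not a constant.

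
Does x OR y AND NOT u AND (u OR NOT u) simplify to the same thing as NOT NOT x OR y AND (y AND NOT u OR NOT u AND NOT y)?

Yes

E1: x OR y AND NOT u AND (u OR NOT u)
    = x OR y AND NOT u
E2: NOT NOT x OR y AND (y AND NOT u OR NOT u AND NOT y)
    = x OR y AND (y AND NOT u OR NOT u AND NOT y)
    = x OR y AND NOT u
Both reduce to x OR y AND NOT u, so they are equivalent.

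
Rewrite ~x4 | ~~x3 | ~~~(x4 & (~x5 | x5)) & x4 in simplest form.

~x4 | x3

~x4 | ~~x3 | ~~~(x4 & (~x5 | x5)) & x4
= ~x4 | ~~x3 | ~~~x4 & x4   — complement / identity
= ~x4 | ~~x3 | ~x4 & x4   — double negation
= ~x4 | x3 | ~x4 & x4   — double negation
= ~x4 | x3   — complement / identity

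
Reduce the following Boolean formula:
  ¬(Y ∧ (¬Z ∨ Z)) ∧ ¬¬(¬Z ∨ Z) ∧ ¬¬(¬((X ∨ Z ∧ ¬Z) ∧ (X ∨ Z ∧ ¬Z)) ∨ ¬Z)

¬(Y ∧ (¬Z ∨ Z)) ∧ ¬¬(¬Z ∨ Z) ∧ ¬¬(¬((X ∨ Z ∧ ¬Z) ∧ (X ∨ Z ∧ ¬Z)) ∨ ¬Z)
= ¬(Y ∧ (¬Z ∨ Z)) ∧ (¬Z ∨ Z) ∧ ¬¬(¬((X ∨ Z ∧ ¬Z) ∧ (X ∨ Z ∧ ¬Z)) ∨ ¬Z)   (double negation)
= ¬(Y ∧ (¬Z ∨ Z)) ∧ (¬Z ∨ Z) ∧ ¬¬(¬(X ∨ Z ∧ ¬Z) ∨ ¬Z)   (idempotence)
= ¬(Y ∧ (¬Z ∨ Z)) ∧ (¬Z ∨ Z) ∧ ¬¬(¬X ∨ ¬Z)   (complement / identity)
= ¬(Y ∧ (¬Z ∨ Z)) ∧ ¬¬(¬X ∨ ¬Z)   (complement / identity)
= ¬(Y ∧ (¬Z ∨ Z)) ∧ (¬X ∨ ¬Z)   (double negation)
= ¬Y ∧ (¬X ∨ ¬Z)   (complement / identity)

¬Y ∧ (¬X ∨ ¬Z)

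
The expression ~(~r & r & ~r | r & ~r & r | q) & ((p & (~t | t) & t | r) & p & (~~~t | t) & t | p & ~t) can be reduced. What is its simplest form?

~(~r & r & ~r | r & ~r & r | q) & ((p & (~t | t) & t | r) & p & (~~~t | t) & t | p & ~t)
= ~(~r & r & ~r | r & ~r & r | q) & ((p & (~t | t) & t | r) & p & (~t | t) & t | p & ~t)   — double negation
= ~(~r & r & ~r | r & ~r & r | q) & (p & (~t | t) & t | p & ~t)   — absorption
= ~(r & ~r | q) & (p & (~t | t) & t | p & ~t)   — distribution
= ~(r & ~r | q) & (p & t | p & ~t)   — complement / identity
= ~(r & ~r | q) & p   — distribution
= ~q & p   — complement / identity

~q & p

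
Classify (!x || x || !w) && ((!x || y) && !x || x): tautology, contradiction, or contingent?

tautology

(!x || x || !w) && ((!x || y) && !x || x)
= (!x || x || !w) && (!x || x)   [absorption]
= !x || x   [absorption]
= true   [complement]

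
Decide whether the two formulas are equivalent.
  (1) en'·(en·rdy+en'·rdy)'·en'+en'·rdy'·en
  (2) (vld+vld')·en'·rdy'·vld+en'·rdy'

E1: en'·(en·rdy+en'·rdy)'·en'+en'·rdy'·en
    = en'·rdy'·en'+en'·rdy'·en   [distribution]
    = en'·rdy'   [distribution]
E2: (vld+vld')·en'·rdy'·vld+en'·rdy'
    = en'·rdy'·vld+en'·rdy'   [complement / identity]
    = en'·rdy'   [absorption]
Both reduce to en'·rdy', so they are equivalent.

Yes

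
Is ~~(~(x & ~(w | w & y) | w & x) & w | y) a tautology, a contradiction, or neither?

neither

~~(~(x & ~(w | w & y) | w & x) & w | y)
= ~(x & ~(w | w & y) | w & x) & w | y   [double negation]
= ~(x & ~w | w & x) & w | y   [absorption]
= ~x & w | y   [distribution]
This depends on w, x, y, so it is not a constant.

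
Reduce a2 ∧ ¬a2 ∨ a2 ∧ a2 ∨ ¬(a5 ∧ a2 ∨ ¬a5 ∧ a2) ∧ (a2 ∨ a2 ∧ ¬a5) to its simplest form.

a2

a2 ∧ ¬a2 ∨ a2 ∧ a2 ∨ ¬(a5 ∧ a2 ∨ ¬a5 ∧ a2) ∧ (a2 ∨ a2 ∧ ¬a5)
= a2 ∧ ¬a2 ∨ a2 ∧ a2 ∨ ¬(a5 ∧ a2 ∨ ¬a5 ∧ a2) ∧ a2   (absorption)
= a2 ∧ ¬a2 ∨ a2 ∧ a2 ∨ ¬a2 ∧ a2   (distribution)
= a2 ∧ ¬a2 ∨ a2   (distribution)
= a2   (complement / identity)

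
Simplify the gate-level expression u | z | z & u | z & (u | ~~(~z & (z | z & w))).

u | z

u | z | z & u | z & (u | ~~(~z & (z | z & w)))
= u | z | z & u | z & (u | ~z & (z | z & w))
= u | z | z & u | z & (u | ~z & z)
= u | z | z & u | z & u
= u | z | z & u
= u | z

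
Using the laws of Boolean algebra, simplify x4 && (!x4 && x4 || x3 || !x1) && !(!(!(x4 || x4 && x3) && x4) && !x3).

x4 && (!x4 && x4 || x3 || !x1) && !(!(!(x4 || x4 && x3) && x4) && !x3)
= x4 && (!x4 && x4 || x3 || !x1) && (!(x4 || x4 && x3) && x4 || x3)
= x4 && (!x4 && x4 || x3 || !x1) && (!x4 && x4 || x3)
= x4 && (!x4 && x4 || x3)
= x4 && x3

x4 && x3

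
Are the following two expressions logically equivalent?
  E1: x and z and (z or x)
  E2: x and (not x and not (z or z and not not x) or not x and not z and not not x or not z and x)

E1: x and z and (z or x)
    = x and z   [absorption]
E2: x and (not x and not (z or z and not not x) or not x and not z and not not x or not z and x)
    = x and (not x and not (z or z and x) or not x and not z and not not x or not z and x)   [double negation]
    = x and (not x and not (z or z and x) or not x and not z and x or not z and x)   [double negation]
    = x and (not x and not z or not x and not z and x or not z and x)   [absorption]
    = x and (not x and not z or not z and x)   [absorption]
    = x and not z   [distribution]
These differ: at x=1, z=0, E1 = 0 but E2 = 1.

No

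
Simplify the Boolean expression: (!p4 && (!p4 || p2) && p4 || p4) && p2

(!p4 && (!p4 || p2) && p4 || p4) && p2
= (!p4 && p4 || p4) && p2   (absorption)
= p4 && p2   (complement / identity)

p4 && p2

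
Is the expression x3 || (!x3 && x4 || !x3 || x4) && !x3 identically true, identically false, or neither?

x3 || (!x3 && x4 || !x3 || x4) && !x3
= x3 || (!x3 || x4) && !x3   [absorption]
= x3 || !x3   [absorption]
= true   [complement]

identically true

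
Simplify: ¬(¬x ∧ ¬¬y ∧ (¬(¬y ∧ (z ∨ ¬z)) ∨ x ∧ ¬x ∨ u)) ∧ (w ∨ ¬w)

x ∨ ¬y

¬(¬x ∧ ¬¬y ∧ (¬(¬y ∧ (z ∨ ¬z)) ∨ x ∧ ¬x ∨ u)) ∧ (w ∨ ¬w)
= ¬(¬x ∧ ¬¬y ∧ (¬(¬y ∧ (z ∨ ¬z)) ∨ x ∧ ¬x ∨ u))   [complement / identity]
= ¬(¬x ∧ ¬¬y ∧ (¬¬y ∨ x ∧ ¬x ∨ u))   [complement / identity]
= ¬(¬x ∧ ¬¬y ∧ (¬¬y ∨ u))   [complement / identity]
= ¬(¬x ∧ ¬¬y)   [absorption]
= x ∨ ¬y   [De Morgan]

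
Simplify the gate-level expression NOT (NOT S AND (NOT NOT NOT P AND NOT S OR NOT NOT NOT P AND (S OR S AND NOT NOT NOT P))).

S OR P

NOT (NOT S AND (NOT NOT NOT P AND NOT S OR NOT NOT NOT P AND (S OR S AND NOT NOT NOT P)))
= NOT (NOT S AND (NOT NOT NOT P AND NOT S OR NOT NOT NOT P AND (S OR S AND NOT P)))   (double negation)
= NOT (NOT S AND (NOT NOT NOT P AND NOT S OR NOT NOT NOT P AND S))   (absorption)
= NOT (NOT S AND NOT NOT NOT P)   (distribution)
= NOT (NOT S AND NOT P)   (double negation)
= S OR P   (De Morgan)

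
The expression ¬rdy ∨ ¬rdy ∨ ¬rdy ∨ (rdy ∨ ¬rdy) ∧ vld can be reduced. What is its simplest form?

¬rdy ∨ vld

¬rdy ∨ ¬rdy ∨ ¬rdy ∨ (rdy ∨ ¬rdy) ∧ vld
= ¬rdy ∨ ¬rdy ∨ ¬rdy ∨ vld   [complement / identity]
= ¬rdy ∨ ¬rdy ∨ vld   [idempotence]
= ¬rdy ∨ vld   [idempotence]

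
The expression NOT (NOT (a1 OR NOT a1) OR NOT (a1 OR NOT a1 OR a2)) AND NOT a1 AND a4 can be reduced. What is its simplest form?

NOT (NOT (a1 OR NOT a1) OR NOT (a1 OR NOT a1 OR a2)) AND NOT a1 AND a4
= (a1 OR NOT a1) AND (a1 OR NOT a1 OR a2) AND NOT a1 AND a4   — De Morgan
= (a1 OR NOT a1) AND NOT a1 AND a4   — absorption
= NOT a1 AND a4   — complement / identity

NOT a1 AND a4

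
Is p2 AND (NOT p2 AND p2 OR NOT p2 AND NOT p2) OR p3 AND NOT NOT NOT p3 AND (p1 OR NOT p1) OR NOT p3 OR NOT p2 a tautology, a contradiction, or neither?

p2 AND (NOT p2 AND p2 OR NOT p2 AND NOT p2) OR p3 AND NOT NOT NOT p3 AND (p1 OR NOT p1) OR NOT p3 OR NOT p2
= p2 AND NOT p2 OR p3 AND NOT NOT NOT p3 AND (p1 OR NOT p1) OR NOT p3 OR NOT p2   — distribution
= p2 AND NOT p2 OR p3 AND NOT p3 AND (p1 OR NOT p1) OR NOT p3 OR NOT p2   — double negation
= p2 AND NOT p2 OR p3 AND NOT p3 OR NOT p3 OR NOT p2   — complement / identity
= p2 AND NOT p2 OR NOT p3 OR NOT p2   — complement / identity
= NOT p3 OR NOT p2   — complement / identity
This depends on p2, p3, so it is not a constant.

neither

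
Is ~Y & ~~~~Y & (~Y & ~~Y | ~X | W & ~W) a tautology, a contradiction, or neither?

contradiction

~Y & ~~~~Y & (~Y & ~~Y | ~X | W & ~W)
= ~Y & ~~~~Y & (~Y & ~~Y | ~X)   — complement / identity
= ~Y & ~~Y & (~Y & ~~Y | ~X)   — double negation
= ~Y & ~~Y   — absorption
= ~Y & Y   — double negation
= 0   — complement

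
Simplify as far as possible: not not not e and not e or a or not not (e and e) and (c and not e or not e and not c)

not not not e and not e or a or not not (e and e) and (c and not e or not e and not c)
= not e and not e or a or not not (e and e) and (c and not e or not e and not c)
= not e and not e or a or not not (e and e) and not e
= not e and not e or a or e and e and not e
= not e and not e or a or e and not e
= not e or a or e and not e
= not e or a

not e or a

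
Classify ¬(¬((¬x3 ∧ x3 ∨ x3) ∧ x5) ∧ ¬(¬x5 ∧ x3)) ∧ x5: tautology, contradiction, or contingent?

¬(¬((¬x3 ∧ x3 ∨ x3) ∧ x5) ∧ ¬(¬x5 ∧ x3)) ∧ x5
= ¬(¬(x3 ∧ x5) ∧ ¬(¬x5 ∧ x3)) ∧ x5   (complement / identity)
= (x3 ∧ x5 ∨ ¬x5 ∧ x3) ∧ x5   (De Morgan)
= x3 ∧ x5   (distribution)
This depends on x3, x5, so it is not a constant.

contingent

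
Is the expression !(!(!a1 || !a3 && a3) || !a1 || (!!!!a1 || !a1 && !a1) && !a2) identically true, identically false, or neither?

identically false

!(!(!a1 || !a3 && a3) || !a1 || (!!!!a1 || !a1 && !a1) && !a2)
= !(!!a1 || !a1 || (!!!!a1 || !a1 && !a1) && !a2)
= !(!!a1 || !a1 || (!!!!a1 || !a1) && !a2)
= !(!!a1 || !a1 || (!!a1 || !a1) && !a2)
= !(!!a1 || !a1)
= !a1 && a1
= false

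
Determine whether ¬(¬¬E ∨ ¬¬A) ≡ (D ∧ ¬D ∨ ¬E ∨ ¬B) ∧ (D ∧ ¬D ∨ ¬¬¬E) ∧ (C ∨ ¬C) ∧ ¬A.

Yes

E1: ¬(¬¬E ∨ ¬¬A)
    = ¬E ∧ ¬A   (De Morgan)
E2: (D ∧ ¬D ∨ ¬E ∨ ¬B) ∧ (D ∧ ¬D ∨ ¬¬¬E) ∧ (C ∨ ¬C) ∧ ¬A
    = (D ∧ ¬D ∨ ¬E ∨ ¬B) ∧ (D ∧ ¬D ∨ ¬E) ∧ (C ∨ ¬C) ∧ ¬A   (double negation)
    = (D ∧ ¬D ∨ ¬E ∨ ¬B) ∧ (D ∧ ¬D ∨ ¬E) ∧ ¬A   (complement / identity)
    = (D ∧ ¬D ∨ ¬E) ∧ ¬A   (absorption)
    = ¬E ∧ ¬A   (complement / identity)
Both reduce to ¬E ∧ ¬A, so they are equivalent.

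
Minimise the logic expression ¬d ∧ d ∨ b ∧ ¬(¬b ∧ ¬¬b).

¬d ∧ d ∨ b ∧ ¬(¬b ∧ ¬¬b)
= b ∧ ¬(¬b ∧ ¬¬b)
= b ∧ (b ∨ ¬b)
= b

b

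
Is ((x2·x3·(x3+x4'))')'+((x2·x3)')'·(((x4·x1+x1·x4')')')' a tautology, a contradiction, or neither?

neither

((x2·x3·(x3+x4'))')'+((x2·x3)')'·(((x4·x1+x1·x4')')')'
= ((x2·x3·(x3+x4'))')'+((x2·x3)')'·((x1')')'   — distribution
= ((x2·x3·(x3+x4'))')'+((x2·x3)')'·x1'   — double negation
= ((x2·x3)')'+((x2·x3)')'·x1'   — absorption
= ((x2·x3)')'   — absorption
= x2·x3   — double negation
This depends on x2, x3, so it is not a constant.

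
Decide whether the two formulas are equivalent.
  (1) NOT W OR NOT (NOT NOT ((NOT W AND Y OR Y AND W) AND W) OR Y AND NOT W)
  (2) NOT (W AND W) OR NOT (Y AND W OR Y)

Yes

E1: NOT W OR NOT (NOT NOT ((NOT W AND Y OR Y AND W) AND W) OR Y AND NOT W)
    = NOT W OR NOT ((NOT W AND Y OR Y AND W) AND W OR Y AND NOT W)   — double negation
    = NOT W OR NOT (Y AND W OR Y AND NOT W)   — distribution
    = NOT W OR NOT Y   — distribution
E2: NOT (W AND W) OR NOT (Y AND W OR Y)
    = NOT (W AND W) OR NOT Y   — absorption
    = NOT W OR NOT Y   — idempotence
Both reduce to NOT W OR NOT Y, so they are equivalent.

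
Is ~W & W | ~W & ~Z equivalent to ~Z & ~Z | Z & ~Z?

E1: ~W & W | ~W & ~Z
    = ~W & ~Z   (complement / identity)
E2: ~Z & ~Z | Z & ~Z
    = ~Z   (distribution)
These differ: at W=1, Z=0, E1 = 0 but E2 = 1.

No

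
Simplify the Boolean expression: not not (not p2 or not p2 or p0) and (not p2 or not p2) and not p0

not not (not p2 or not p2 or p0) and (not p2 or not p2) and not p0
= (not p2 or not p2 or p0) and (not p2 or not p2) and not p0   (double negation)
= (not p2 or not p2) and not p0   (absorption)
= not p2 and not p0   (idempotence)

not p2 and not p0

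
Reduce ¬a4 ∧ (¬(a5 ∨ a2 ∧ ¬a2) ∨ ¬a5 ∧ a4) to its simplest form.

¬a4 ∧ ¬a5

¬a4 ∧ (¬(a5 ∨ a2 ∧ ¬a2) ∨ ¬a5 ∧ a4)
= ¬a4 ∧ (¬a5 ∨ ¬a5 ∧ a4)   [complement / identity]
= ¬a4 ∧ ¬a5   [absorption]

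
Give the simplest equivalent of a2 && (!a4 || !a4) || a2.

a2

a2 && (!a4 || !a4) || a2
= a2 && !a4 || a2   — idempotence
= a2   — absorption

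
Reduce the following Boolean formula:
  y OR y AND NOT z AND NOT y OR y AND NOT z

y

y OR y AND NOT z AND NOT y OR y AND NOT z
= y OR y AND NOT z   [absorption]
= y   [absorption]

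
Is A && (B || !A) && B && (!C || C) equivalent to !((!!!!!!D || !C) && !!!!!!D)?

E1: A && (B || !A) && B && (!C || C)
    = A && B && (!C || C)   — absorption
    = A && B   — complement / identity
E2: !((!!!!!!D || !C) && !!!!!!D)
    = !!!!!!!D   — absorption
    = !!!!!D   — double negation
    = !!!D   — double negation
    = !D   — double negation
These differ: at A=0, B=0, C=1, D=0, E1 = 0 but E2 = 1.

No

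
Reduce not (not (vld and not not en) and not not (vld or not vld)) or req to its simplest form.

not (not (vld and not not en) and not not (vld or not vld)) or req
= not (not (vld and en) and not not (vld or not vld)) or req   (double negation)
= not (not (vld and en) and (vld or not vld)) or req   (double negation)
= not not (vld and en) or req   (complement / identity)
= vld and en or req   (double negation)

vld and en or req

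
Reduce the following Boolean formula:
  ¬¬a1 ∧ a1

a1

¬¬a1 ∧ a1
= a1 ∧ a1
= a1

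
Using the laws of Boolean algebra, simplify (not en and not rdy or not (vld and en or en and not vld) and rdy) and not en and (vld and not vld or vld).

not en and vld

(not en and not rdy or not (vld and en or en and not vld) and rdy) and not en and (vld and not vld or vld)
= (not en and not rdy or not en and rdy) and not en and (vld and not vld or vld)
= not en and not en and (vld and not vld or vld)
= not en and (vld and not vld or vld)
= not en and vld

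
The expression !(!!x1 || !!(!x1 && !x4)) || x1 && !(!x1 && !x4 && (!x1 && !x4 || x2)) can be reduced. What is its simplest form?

!(!!x1 || !!(!x1 && !x4)) || x1 && !(!x1 && !x4 && (!x1 && !x4 || x2))
= !x1 && !(!x1 && !x4) || x1 && !(!x1 && !x4 && (!x1 && !x4 || x2))   [De Morgan]
= !x1 && !(!x1 && !x4) || x1 && !(!x1 && !x4)   [absorption]
= !(!x1 && !x4)   [distribution]
= x1 || x4   [De Morgan]

x1 || x4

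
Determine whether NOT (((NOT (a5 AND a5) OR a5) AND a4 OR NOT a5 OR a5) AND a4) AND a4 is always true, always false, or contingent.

NOT (((NOT (a5 AND a5) OR a5) AND a4 OR NOT a5 OR a5) AND a4) AND a4
= NOT (((NOT a5 OR a5) AND a4 OR NOT a5 OR a5) AND a4) AND a4   (idempotence)
= NOT ((NOT a5 OR a5) AND a4) AND a4   (absorption)
= NOT a4 AND a4   (complement / identity)
= FALSE   (complement)

always false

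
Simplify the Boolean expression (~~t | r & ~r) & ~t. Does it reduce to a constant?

0

(~~t | r & ~r) & ~t
= ~~t & ~t   — complement / identity
= t & ~t   — double negation
= 0   — complement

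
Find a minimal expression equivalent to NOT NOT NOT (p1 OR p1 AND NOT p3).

NOT NOT NOT (p1 OR p1 AND NOT p3)
= NOT NOT NOT p1   (absorption)
= NOT p1   (double negation)

NOT p1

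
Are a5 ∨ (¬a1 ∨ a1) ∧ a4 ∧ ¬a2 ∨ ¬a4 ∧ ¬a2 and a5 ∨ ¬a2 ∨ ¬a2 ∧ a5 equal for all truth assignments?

E1: a5 ∨ (¬a1 ∨ a1) ∧ a4 ∧ ¬a2 ∨ ¬a4 ∧ ¬a2
    = a5 ∨ a4 ∧ ¬a2 ∨ ¬a4 ∧ ¬a2   — complement / identity
    = a5 ∨ ¬a2   — distribution
E2: a5 ∨ ¬a2 ∨ ¬a2 ∧ a5
    = a5 ∨ ¬a2   — absorption
Both reduce to a5 ∨ ¬a2, so they are equivalent.

Yes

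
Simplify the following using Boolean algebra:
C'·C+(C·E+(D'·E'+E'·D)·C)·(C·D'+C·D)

C

C'·C+(C·E+(D'·E'+E'·D)·C)·(C·D'+C·D)
= C'·C+(C·E+E'·C)·(C·D'+C·D)   (distribution)
= C'·C+C·(C·D'+C·D)   (distribution)
= C'·C+C·C   (distribution)
= C   (distribution)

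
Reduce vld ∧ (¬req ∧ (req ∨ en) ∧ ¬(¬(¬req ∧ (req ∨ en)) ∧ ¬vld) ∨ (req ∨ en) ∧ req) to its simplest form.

vld ∧ (¬req ∧ (req ∨ en) ∧ ¬(¬(¬req ∧ (req ∨ en)) ∧ ¬vld) ∨ (req ∨ en) ∧ req)
= vld ∧ (¬req ∧ (req ∨ en) ∧ (¬req ∧ (req ∨ en) ∨ vld) ∨ (req ∨ en) ∧ req)   [De Morgan]
= vld ∧ (¬req ∧ (req ∨ en) ∨ (req ∨ en) ∧ req)   [absorption]
= vld ∧ (req ∨ en)   [distribution]

vld ∧ (req ∨ en)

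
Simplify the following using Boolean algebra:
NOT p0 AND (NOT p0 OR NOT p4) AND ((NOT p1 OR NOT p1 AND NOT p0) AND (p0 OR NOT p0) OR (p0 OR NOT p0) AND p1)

NOT p0

NOT p0 AND (NOT p0 OR NOT p4) AND ((NOT p1 OR NOT p1 AND NOT p0) AND (p0 OR NOT p0) OR (p0 OR NOT p0) AND p1)
= NOT p0 AND (NOT p0 OR NOT p4) AND (NOT p1 AND (p0 OR NOT p0) OR (p0 OR NOT p0) AND p1)   — absorption
= NOT p0 AND (NOT p0 OR NOT p4) AND (p0 OR NOT p0)   — distribution
= NOT p0 AND (NOT p0 OR NOT p4)   — complement / identity
= NOT p0   — absorption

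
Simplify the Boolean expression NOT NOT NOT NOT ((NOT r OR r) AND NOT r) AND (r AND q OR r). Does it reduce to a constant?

FALSE

NOT NOT NOT NOT ((NOT r OR r) AND NOT r) AND (r AND q OR r)
= NOT NOT NOT NOT ((NOT r OR r) AND NOT r) AND r
= NOT NOT ((NOT r OR r) AND NOT r) AND r
= (NOT r OR r) AND NOT r AND r
= NOT r AND r
= FALSE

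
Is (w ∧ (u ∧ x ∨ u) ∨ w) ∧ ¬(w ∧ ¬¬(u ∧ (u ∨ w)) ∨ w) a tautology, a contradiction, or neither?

contradiction

(w ∧ (u ∧ x ∨ u) ∨ w) ∧ ¬(w ∧ ¬¬(u ∧ (u ∨ w)) ∨ w)
= (w ∧ (u ∧ x ∨ u) ∨ w) ∧ ¬(w ∧ u ∧ (u ∨ w) ∨ w)
= (w ∧ u ∨ w) ∧ ¬(w ∧ u ∧ (u ∨ w) ∨ w)
= (w ∧ u ∨ w) ∧ ¬(w ∧ u ∨ w)
= (w ∧ u ∨ w) ∧ ¬w
= w ∧ ¬w
= False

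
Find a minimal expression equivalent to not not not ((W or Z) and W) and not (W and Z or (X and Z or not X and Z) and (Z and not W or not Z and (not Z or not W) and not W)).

not W and not Z

not not not ((W or Z) and W) and not (W and Z or (X and Z or not X and Z) and (Z and not W or not Z and (not Z or not W) and not W))
= not not not ((W or Z) and W) and not (W and Z or (X and Z or not X and Z) and (Z and not W or not Z and not W))   (absorption)
= not not not W and not (W and Z or (X and Z or not X and Z) and (Z and not W or not Z and not W))   (absorption)
= not W and not (W and Z or (X and Z or not X and Z) and (Z and not W or not Z and not W))   (double negation)
= not W and not (W and Z or Z and (Z and not W or not Z and not W))   (distribution)
= not W and not (W and Z or Z and not W)   (distribution)
= not W and not Z   (distribution)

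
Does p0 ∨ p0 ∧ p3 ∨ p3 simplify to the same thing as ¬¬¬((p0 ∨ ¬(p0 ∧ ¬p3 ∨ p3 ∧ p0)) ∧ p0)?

E1: p0 ∨ p0 ∧ p3 ∨ p3
    = p0 ∨ p3   [absorption]
E2: ¬¬¬((p0 ∨ ¬(p0 ∧ ¬p3 ∨ p3 ∧ p0)) ∧ p0)
    = ¬¬¬((p0 ∨ ¬p0) ∧ p0)   [distribution]
    = ¬¬¬p0   [complement / identity]
    = ¬p0   [double negation]
These differ: at p0=1, p3=0, E1 = 1 but E2 = 0.

No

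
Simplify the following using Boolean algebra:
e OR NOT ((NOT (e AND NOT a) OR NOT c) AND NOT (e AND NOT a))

e OR NOT ((NOT (e AND NOT a) OR NOT c) AND NOT (e AND NOT a))
= e OR NOT NOT (e AND NOT a)
= e OR e AND NOT a
= e

e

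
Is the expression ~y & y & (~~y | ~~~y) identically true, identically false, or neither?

identically false

~y & y & (~~y | ~~~y)
= ~y & y & (~~y | ~y)   (double negation)
= ~y & y & (y | ~y)   (double negation)
= ~y & y   (complement / identity)
= 0   (complement)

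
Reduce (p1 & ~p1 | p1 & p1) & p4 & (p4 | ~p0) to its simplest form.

(p1 & ~p1 | p1 & p1) & p4 & (p4 | ~p0)
= p1 & p4 & (p4 | ~p0)
= p1 & p4

p1 & p4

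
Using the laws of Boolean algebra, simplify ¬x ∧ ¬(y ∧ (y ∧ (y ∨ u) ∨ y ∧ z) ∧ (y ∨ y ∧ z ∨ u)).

¬x ∧ ¬y

¬x ∧ ¬(y ∧ (y ∧ (y ∨ u) ∨ y ∧ z) ∧ (y ∨ y ∧ z ∨ u))
= ¬x ∧ ¬(y ∧ (y ∨ y ∧ z) ∧ (y ∨ y ∧ z ∨ u))   — absorption
= ¬x ∧ ¬(y ∧ (y ∨ y ∧ z))   — absorption
= ¬x ∧ ¬(y ∧ y)   — absorption
= ¬x ∧ ¬y   — idempotence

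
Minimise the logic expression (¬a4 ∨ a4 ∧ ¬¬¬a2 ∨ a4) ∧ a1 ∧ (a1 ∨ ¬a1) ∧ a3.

a1 ∧ a3

(¬a4 ∨ a4 ∧ ¬¬¬a2 ∨ a4) ∧ a1 ∧ (a1 ∨ ¬a1) ∧ a3
= (¬a4 ∨ a4 ∧ ¬a2 ∨ a4) ∧ a1 ∧ (a1 ∨ ¬a1) ∧ a3   [double negation]
= (¬a4 ∨ a4) ∧ a1 ∧ (a1 ∨ ¬a1) ∧ a3   [absorption]
= a1 ∧ (a1 ∨ ¬a1) ∧ a3   [complement / identity]
= a1 ∧ a3   [complement / identity]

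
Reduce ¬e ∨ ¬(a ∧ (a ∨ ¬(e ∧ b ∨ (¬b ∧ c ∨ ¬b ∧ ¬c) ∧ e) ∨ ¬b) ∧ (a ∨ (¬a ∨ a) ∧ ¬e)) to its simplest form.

¬e ∨ ¬a

¬e ∨ ¬(a ∧ (a ∨ ¬(e ∧ b ∨ (¬b ∧ c ∨ ¬b ∧ ¬c) ∧ e) ∨ ¬b) ∧ (a ∨ (¬a ∨ a) ∧ ¬e))
= ¬e ∨ ¬(a ∧ (a ∨ ¬(e ∧ b ∨ ¬b ∧ e) ∨ ¬b) ∧ (a ∨ (¬a ∨ a) ∧ ¬e))
= ¬e ∨ ¬(a ∧ (a ∨ ¬e ∨ ¬b) ∧ (a ∨ (¬a ∨ a) ∧ ¬e))
= ¬e ∨ ¬(a ∧ (a ∨ ¬e ∨ ¬b) ∧ (a ∨ ¬e))
= ¬e ∨ ¬(a ∧ (a ∨ ¬e))
= ¬e ∨ ¬a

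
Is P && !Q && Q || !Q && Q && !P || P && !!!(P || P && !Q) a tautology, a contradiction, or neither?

P && !Q && Q || !Q && Q && !P || P && !!!(P || P && !Q)
= !Q && Q || P && !!!(P || P && !Q)   [distribution]
= !Q && Q || P && !(P || P && !Q)   [double negation]
= P && !(P || P && !Q)   [complement / identity]
= P && !P   [absorption]
= false   [complement]

contradiction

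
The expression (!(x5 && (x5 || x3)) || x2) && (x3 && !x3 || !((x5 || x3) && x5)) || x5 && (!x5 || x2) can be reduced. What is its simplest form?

(!(x5 && (x5 || x3)) || x2) && (x3 && !x3 || !((x5 || x3) && x5)) || x5 && (!x5 || x2)
= (!x5 || x2) && (x3 && !x3 || !((x5 || x3) && x5)) || x5 && (!x5 || x2)   [absorption]
= (!x5 || x2) && !((x5 || x3) && x5) || x5 && (!x5 || x2)   [complement / identity]
= (!x5 || x2) && !x5 || x5 && (!x5 || x2)   [absorption]
= !x5 || x2   [distribution]

!x5 || x2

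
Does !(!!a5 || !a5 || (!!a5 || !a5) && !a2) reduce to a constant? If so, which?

yes, False

!(!!a5 || !a5 || (!!a5 || !a5) && !a2)
= !(!!a5 || !a5)   [absorption]
= !a5 && a5   [De Morgan]
= false   [complement]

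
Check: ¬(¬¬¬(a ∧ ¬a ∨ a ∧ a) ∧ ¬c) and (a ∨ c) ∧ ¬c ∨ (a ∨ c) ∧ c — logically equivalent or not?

E1: ¬(¬¬¬(a ∧ ¬a ∨ a ∧ a) ∧ ¬c)
    = ¬(¬¬¬a ∧ ¬c)   [distribution]
    = ¬(¬a ∧ ¬c)   [double negation]
    = a ∨ c   [De Morgan]
E2: (a ∨ c) ∧ ¬c ∨ (a ∨ c) ∧ c
    = a ∨ c   [distribution]
Both reduce to a ∨ c, so they are equivalent.

Yes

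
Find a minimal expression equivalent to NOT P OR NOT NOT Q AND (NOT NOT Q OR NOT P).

NOT P OR Q

NOT P OR NOT NOT Q AND (NOT NOT Q OR NOT P)
= NOT P OR NOT NOT Q
= NOT P OR Q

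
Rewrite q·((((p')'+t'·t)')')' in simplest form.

q·p'

q·((((p')'+t'·t)')')'
= q·((((p')')')')'   — complement / identity
= q·((p')')'   — double negation
= q·p'   — double negation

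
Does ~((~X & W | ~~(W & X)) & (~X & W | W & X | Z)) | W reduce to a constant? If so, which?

~((~X & W | ~~(W & X)) & (~X & W | W & X | Z)) | W
= ~((~X & W | W & X) & (~X & W | W & X | Z)) | W
= ~(~X & W | W & X) | W
= ~W | W
= 1

yes, True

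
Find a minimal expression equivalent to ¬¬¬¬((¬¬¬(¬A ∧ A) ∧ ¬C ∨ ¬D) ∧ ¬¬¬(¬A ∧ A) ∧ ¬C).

¬¬¬¬((¬¬¬(¬A ∧ A) ∧ ¬C ∨ ¬D) ∧ ¬¬¬(¬A ∧ A) ∧ ¬C)
= ¬¬((¬¬¬(¬A ∧ A) ∧ ¬C ∨ ¬D) ∧ ¬¬¬(¬A ∧ A) ∧ ¬C)   (double negation)
= ¬¬(¬¬¬(¬A ∧ A) ∧ ¬C)   (absorption)
= ¬¬(¬(¬A ∧ A) ∧ ¬C)   (double negation)
= ¬(¬A ∧ A ∨ C)   (De Morgan)
= ¬C   (complement / identity)

¬C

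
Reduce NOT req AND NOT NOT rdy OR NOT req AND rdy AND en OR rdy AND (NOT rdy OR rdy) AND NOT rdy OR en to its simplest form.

NOT req AND NOT NOT rdy OR NOT req AND rdy AND en OR rdy AND (NOT rdy OR rdy) AND NOT rdy OR en
= NOT req AND rdy OR NOT req AND rdy AND en OR rdy AND (NOT rdy OR rdy) AND NOT rdy OR en   — double negation
= NOT req AND rdy OR NOT req AND rdy AND en OR rdy AND NOT rdy OR en   — complement / identity
= NOT req AND rdy OR NOT req AND rdy AND en OR en   — complement / identity
= NOT req AND rdy OR en   — absorption

NOT req AND rdy OR en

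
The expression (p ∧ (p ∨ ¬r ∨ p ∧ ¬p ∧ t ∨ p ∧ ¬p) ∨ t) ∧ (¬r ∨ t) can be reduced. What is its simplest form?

p ∧ ¬r ∨ t

(p ∧ (p ∨ ¬r ∨ p ∧ ¬p ∧ t ∨ p ∧ ¬p) ∨ t) ∧ (¬r ∨ t)
= (p ∧ (p ∨ ¬r ∨ p ∧ ¬p) ∨ t) ∧ (¬r ∨ t)   [absorption]
= (p ∧ (p ∨ ¬r) ∨ t) ∧ (¬r ∨ t)   [complement / identity]
= (p ∨ t) ∧ (¬r ∨ t)   [absorption]
= p ∧ ¬r ∨ t   [distribution]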